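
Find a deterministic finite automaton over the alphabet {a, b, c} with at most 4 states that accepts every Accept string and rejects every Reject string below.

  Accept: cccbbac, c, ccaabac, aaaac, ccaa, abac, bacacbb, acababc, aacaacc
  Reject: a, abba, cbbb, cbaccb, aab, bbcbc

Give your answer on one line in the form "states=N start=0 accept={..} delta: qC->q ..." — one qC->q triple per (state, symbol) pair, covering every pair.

Fold the examples into a partial DFA from state 0: repeatedly fix the first undefined (state, symbol) met by the shortest-then-alphabetical prefix, trying targets in increasing order and rejecting any under which an Accept and a Reject string meet in one state with the same remainder; add a state when all current targets are rejected. Accepting states are where Accept strings end.
a: 0a undefined. 0a->0: ok.
b: 0b undefined. 0b->0: ok.
c: 0c undefined. 0c->0: no, cccbbac/a meet in 0. Open state 1: 0c->1.
cb: 1b undefined. 1b->0: no, c/bbcbc meet in 1. 1b->1: no, c/cbbb meet in 1. Open state 2: 1b->2.
cc: 1c undefined. 1c->0: no, ccaa/a meet in 0. 1c->1: ok.
aca: 1a undefined. 1a->0: no, ccaa/a meet in 0. 1a->1: ok.
cba: 2a undefined. 2a->0: ok.
cbb: 2b undefined. 2b->0: no, bacacbb/a meet in 0. 2b->1: ok.
bbcbc: 2c undefined. 2c->0: ok.
All examples now run through 3 states with every (state, symbol) defined. Accept strings end in {1}, Reject strings end in {0,2}; accept={1}.

states=3 start=0 accept={1} delta: 0a->0 0b->0 0c->1 1a->1 1b->2 1c->1 2a->0 2b->1 2c->0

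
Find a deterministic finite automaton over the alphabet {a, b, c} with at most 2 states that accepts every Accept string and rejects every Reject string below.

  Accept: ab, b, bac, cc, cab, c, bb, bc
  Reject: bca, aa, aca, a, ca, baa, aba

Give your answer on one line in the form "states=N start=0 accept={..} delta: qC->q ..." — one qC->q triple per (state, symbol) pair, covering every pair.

State merging on the prefix tree: take the shortest (then alphabetical) example prefix whose next move is undefined and point that move at state 0, else 1, else 2, ...; a target is out if some Accept/Reject pair would then sit in one state with the same input left (inseparable). If every existing state is out, open a new one.
a: 0a undefined. 0a->0: ok.
b: 0b undefined. 0b->0: no, ab/aa meet in 0. Open state 1: 0b->1.
c: 0c undefined. 0c->0: no, cc/aa meet in 0. 0c->1: ok.
ba: 1a undefined. 1a->0: ok.
bb: 1b undefined. 1b->0: no, bb/aa meet in 0. 1b->1: ok.
bc: 1c undefined. 1c->0: no, cc/bca meet in 0. 1c->1: ok.
All examples now run through 2 states with every (state, symbol) defined. Accept strings end in {1}, Reject strings end in {0}; accept={1}.

states=2 start=0 accept={1} delta: 0a->0 0b->1 0c->1 1a->0 1b->1 1c->1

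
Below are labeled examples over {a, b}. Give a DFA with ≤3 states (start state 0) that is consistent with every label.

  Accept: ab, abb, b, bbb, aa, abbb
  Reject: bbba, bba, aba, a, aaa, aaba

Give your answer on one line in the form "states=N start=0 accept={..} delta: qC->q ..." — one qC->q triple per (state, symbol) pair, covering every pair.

Grow the machine one transition at a time. Run the examples from 0; the earliest place one falls off (shortest prefix, ties alphabetical) gets sent to the lowest-numbered state that keeps every Accept/Reject pair distinguishable — a pair clashes when both reach the same state with identical unread suffix — and to a fresh state only if none does.
a: 0a undefined. 0a->0: no, aa/a meet in 0. Open state 1: 0a->1.
b: 0b undefined. 0b->0: ok.
aa: 1a undefined. 1a->0: ok.
ab: 1b undefined. 1b->0: ok.
All examples now run through 2 states with every (state, symbol) defined. Accept strings end in {0}, Reject strings end in {1}; accept={0}.

states=2 start=0 accept={0} delta: 0a->1 0b->0 1a->0 1b->0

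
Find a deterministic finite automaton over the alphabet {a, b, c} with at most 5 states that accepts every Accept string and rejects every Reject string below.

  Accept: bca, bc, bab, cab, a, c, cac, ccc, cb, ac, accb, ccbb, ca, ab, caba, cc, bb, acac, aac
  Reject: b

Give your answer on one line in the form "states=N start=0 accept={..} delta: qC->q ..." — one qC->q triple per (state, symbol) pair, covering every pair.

states=3 start=0 accept={0,1} delta: 0a->1 0b->2 0c->1 1a->1 1b->0 1c->0 2a->1 2b->0 2c->0

Grow the machine one transition at a time. Run the examples from 0; the earliest place one falls off (shortest prefix, ties alphabetical) gets sent to the lowest-numbered state that keeps every Accept/Reject pair distinguishable — a pair clashes when both reach the same state with identical unread suffix — and to a fresh state only if none does.
a: 0a undefined. 0a->0: no, ab/b meet in 0 with "b" left. Open state 1: 0a->1.
b: 0b undefined. 0b->0: no, bb/b meet in 0. 0b->1: no, a/b meet in 1. Open state 2: 0b->2.
c: 0c undefined. 0c->0: no, cb/b meet in 2. 0c->1: ok.
aa: 1a undefined. 1a->0: no, cab/b meet in 2. 1a->1: ok.
ab: 1b undefined. 1b->0: ok.
ac: 1c undefined. 1c->0: ok.
ba: 2a undefined. 2a->0: no, bab/b meet in 2. 2a->1: ok.
bb: 2b undefined. 2b->0: ok.
bc: 2c undefined. 2c->0: ok.
All examples now run through 3 states with every (state, symbol) defined. Accept strings end in {0,1}, Reject strings end in {2}; accept={0,1}.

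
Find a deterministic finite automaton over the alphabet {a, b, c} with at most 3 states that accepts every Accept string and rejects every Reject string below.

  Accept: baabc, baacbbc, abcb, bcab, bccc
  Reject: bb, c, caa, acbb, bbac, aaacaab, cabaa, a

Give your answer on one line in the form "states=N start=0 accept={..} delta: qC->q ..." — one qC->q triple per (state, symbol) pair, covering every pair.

Fold the examples into a partial DFA from state 0: repeatedly fix the first undefined (state, symbol) met by the shortest-then-alphabetical prefix, trying targets in increasing order and rejecting any under which an Accept and a Reject string meet in one state with the same remainder; add a state when all current targets are rejected. Accepting states are where Accept strings end.
a: 0a undefined. 0a->0: ok.
b: 0b undefined. 0b->0: no, baabc/c meet in 0 with "c" left. Open state 1: 0b->1.
c: 0c undefined. 0c->0: ok.
ba: 1a undefined. 1a->0: ok.
bb: 1b undefined. 1b->0: no, baacbbc/bb meet in 0. 1b->1: ok.
bc: 1c undefined. 1c->0: no, baabc/c meet in 0. 1c->1: no, baabc/bb meet in 1. Open state 2: 1c->2.
bca: 2a undefined. 2a->0: no, bcab/bb meet in 1. 2a->1: no, bcab/bb meet in 1. 2a->2: ok.
bcc: 2c undefined. 2c->0: no, bccc/c meet in 0. 2c->1: ok.
abcb: 2b undefined. 2b->0: no, abcb/c meet in 0. 2b->1: no, abcb/bb meet in 1. 2b->2: ok.
All examples now run through 3 states with every (state, symbol) defined. Accept strings end in {2}, Reject strings end in {0,1}; accept={2}.

states=3 start=0 accept={2} delta: 0a->0 0b->1 0c->0 1a->0 1b->1 1c->2 2a->2 2b->2 2c->1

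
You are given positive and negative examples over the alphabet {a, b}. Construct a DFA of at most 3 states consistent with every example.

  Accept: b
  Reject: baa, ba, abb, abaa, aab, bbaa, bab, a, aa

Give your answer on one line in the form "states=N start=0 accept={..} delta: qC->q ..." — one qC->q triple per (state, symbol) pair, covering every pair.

Grow the machine one transition at a time. Run the examples from 0; the earliest place one falls off (shortest prefix, ties alphabetical) gets sent to the lowest-numbered state that keeps every Accept/Reject pair distinguishable — a pair clashes when both reach the same state with identical unread suffix — and to a fresh state only if none does.
a: 0a undefined. 0a->0: no, b/aab meet in 0 with "b" left. Open state 1: 0a->1.
b: 0b undefined. 0b->0: ok.
aa: 1a undefined. 1a->0: no, b/baa meet in 0. 1a->1: ok.
ab: 1b undefined. 1b->0: no, b/abb meet in 0. 1b->1: ok.
All examples now run through 2 states with every (state, symbol) defined. Accept strings end in {0}, Reject strings end in {1}; accept={0}.

states=2 start=0 accept={0} delta: 0a->1 0b->0 1a->1 1b->1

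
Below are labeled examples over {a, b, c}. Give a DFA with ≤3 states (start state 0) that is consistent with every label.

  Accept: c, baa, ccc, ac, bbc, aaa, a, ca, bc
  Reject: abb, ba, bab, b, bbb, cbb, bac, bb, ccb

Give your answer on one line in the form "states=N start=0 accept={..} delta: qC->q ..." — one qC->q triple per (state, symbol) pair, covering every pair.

states=3 start=0 accept={0} delta: 0a->0 0b->1 0c->0 1a->2 1b->1 1c->0 2a->0 2b->1 2c->1

Fold the examples into a partial DFA from state 0: repeatedly fix the first undefined (state, symbol) met by the shortest-then-alphabetical prefix, trying targets in increasing order and rejecting any under which an Accept and a Reject string meet in one state with the same remainder; add a state when all current targets are rejected. Accepting states are where Accept strings end.
a: 0a undefined. 0a->0: ok.
b: 0b undefined. 0b->0: no, c/bac meet in 0 with "c" left. Open state 1: 0b->1.
c: 0c undefined. 0c->0: ok.
ba: 1a undefined. 1a->0: no, c/ba meet in 0. 1a->1: no, baa/ba meet in 1. Open state 2: 1a->2.
bb: 1b undefined. 1b->0: no, c/abb meet in 0. 1b->1: ok.
bc: 1c undefined. 1c->0: ok.
baa: 2a undefined. 2a->0: ok.
bab: 2b undefined. 2b->0: no, c/bab meet in 0. 2b->1: ok.
bac: 2c undefined. 2c->0: no, c/bac meet in 0. 2c->1: ok.
All examples now run through 3 states with every (state, symbol) defined. Accept strings end in {0}, Reject strings end in {1,2}; accept={0}.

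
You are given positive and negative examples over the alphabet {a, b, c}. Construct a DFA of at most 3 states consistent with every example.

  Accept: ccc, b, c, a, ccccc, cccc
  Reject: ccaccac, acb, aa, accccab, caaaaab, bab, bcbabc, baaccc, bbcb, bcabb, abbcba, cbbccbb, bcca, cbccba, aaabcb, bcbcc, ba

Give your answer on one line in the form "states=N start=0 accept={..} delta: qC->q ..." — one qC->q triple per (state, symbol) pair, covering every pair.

Fold the examples into a partial DFA from state 0: repeatedly fix the first undefined (state, symbol) met by the shortest-then-alphabetical prefix, trying targets in increasing order and rejecting any under which an Accept and a Reject string meet in one state with the same remainder; add a state when all current targets are rejected. Accepting states are where Accept strings end.
a: 0a undefined. 0a->0: no, a/aa meet in 0. Open state 1: 0a->1.
b: 0b undefined. 0b->0: no, a/ba meet in 1. 0b->1: ok.
c: 0c undefined. 0c->0: ok.
aa: 1a undefined. 1a->0: no, ccc/aa meet in 0. 1a->1: no, b/aa meet in 1. Open state 2: 1a->2.
ab: 1b undefined. 1b->0: no, ccc/cbbccbb meet in 0. 1b->1: ok.
ac: 1c undefined. 1c->0: no, ccc/ccaccac meet in 0. 1c->1: no, b/acb meet in 1. 1c->2: ok.
aaa: 2a undefined. 2a->0: no, ccc/baaccc meet in 0. 2a->1: no, b/caaaaab meet in 1. 2a->2: ok.
acb: 2b undefined. 2b->0: no, ccc/acb meet in 0. 2b->1: no, b/acb meet in 1. 2b->2: ok.
acc: 2c undefined. 2c->0: no, ccc/bcbabc meet in 0. 2c->1: no, b/ccaccac meet in 1. 2c->2: ok.
All examples now run through 3 states with every (state, symbol) defined. Accept strings end in {0,1}, Reject strings end in {2}; accept={0,1}.

states=3 start=0 accept={0,1} delta: 0a->1 0b->1 0c->0 1a->2 1b->1 1c->2 2a->2 2b->2 2c->2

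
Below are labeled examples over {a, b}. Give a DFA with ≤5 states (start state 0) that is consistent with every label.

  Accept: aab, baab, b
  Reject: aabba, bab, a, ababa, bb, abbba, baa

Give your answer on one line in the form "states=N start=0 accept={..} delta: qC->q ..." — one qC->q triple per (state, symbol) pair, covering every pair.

states=3 start=0 accept={1} delta: 0a->0 0b->1 1a->2 1b->0 2a->0 2b->0

State merging on the prefix tree: take the shortest (then alphabetical) example prefix whose next move is undefined and point that move at state 0, else 1, else 2, ...; a target is out if some Accept/Reject pair would then sit in one state with the same input left (inseparable). If every existing state is out, open a new one.
a: 0a undefined. 0a->0: ok.
b: 0b undefined. 0b->0: no, aab/aabba meet in 0. Open state 1: 0b->1.
ba: 1a undefined. 1a->0: no, aab/bab meet in 1. 1a->1: no, aab/baa meet in 1. Open state 2: 1a->2.
bb: 1b undefined. 1b->0: ok.
baa: 2a undefined. 2a->0: ok.
bab: 2b undefined. 2b->0: ok.
All examples now run through 3 states with every (state, symbol) defined. Accept strings end in {1}, Reject strings end in {0,2}; accept={1}.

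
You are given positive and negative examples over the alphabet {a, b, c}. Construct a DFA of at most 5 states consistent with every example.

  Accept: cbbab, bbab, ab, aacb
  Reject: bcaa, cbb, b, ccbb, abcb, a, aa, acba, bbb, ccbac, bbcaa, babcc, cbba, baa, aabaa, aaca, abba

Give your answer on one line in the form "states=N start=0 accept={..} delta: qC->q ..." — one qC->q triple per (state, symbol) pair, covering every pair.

State merging on the prefix tree: take the shortest (then alphabetical) example prefix whose next move is undefined and point that move at state 0, else 1, else 2, ...; a target is out if some Accept/Reject pair would then sit in one state with the same input left (inseparable). If every existing state is out, open a new one.
a: 0a undefined. 0a->0: no, ab/b meet in 0 with "b" left. Open state 1: 0a->1.
b: 0b undefined. 0b->0: ok.
c: 0c undefined. 0c->0: ok.
aa: 1a undefined. 1a->0: no, aacb/bcaa meet in 0. 1a->1: ok.
ab: 1b undefined. 1b->0: no, cbbab/cbb meet in 0. 1b->1: no, cbbab/bcaa meet in 1. Open state 2: 1b->2.
ac: 1c undefined. 1c->0: no, aacb/cbb meet in 0. 1c->1: ok.
abb: 2b undefined. 2b->0: ok.
abc: 2c undefined. 2c->0: ok.
aaba: 2a undefined. 2a->0: ok.
All examples now run through 3 states with every (state, symbol) defined. Accept strings end in {2}, Reject strings end in {0,1}; accept={2}.

states=3 start=0 accept={2} delta: 0a->1 0b->0 0c->0 1a->1 1b->2 1c->1 2a->0 2b->0 2c->0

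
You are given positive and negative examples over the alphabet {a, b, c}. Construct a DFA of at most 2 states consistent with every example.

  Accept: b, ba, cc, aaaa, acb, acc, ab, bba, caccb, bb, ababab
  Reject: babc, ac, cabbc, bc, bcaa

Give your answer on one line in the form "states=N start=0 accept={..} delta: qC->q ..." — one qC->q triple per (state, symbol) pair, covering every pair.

Fold the examples into a partial DFA from state 0: repeatedly fix the first undefined (state, symbol) met by the shortest-then-alphabetical prefix, trying targets in increasing order and rejecting any under which an Accept and a Reject string meet in one state with the same remainder; add a state when all current targets are rejected. Accepting states are where Accept strings end.
a: 0a undefined. 0a->0: ok.
b: 0b undefined. 0b->0: ok.
c: 0c undefined. 0c->0: no, b/babc meet in 0. Open state 1: 0c->1.
ca: 1a undefined. 1a->0: no, b/bcaa meet in 0. 1a->1: ok.
cc: 1c undefined. 1c->0: ok.
acb: 1b undefined. 1b->0: ok.
All examples now run through 2 states with every (state, symbol) defined. Accept strings end in {0}, Reject strings end in {1}; accept={0}.

states=2 start=0 accept={0} delta: 0a->0 0b->0 0c->1 1a->1 1b->0 1c->0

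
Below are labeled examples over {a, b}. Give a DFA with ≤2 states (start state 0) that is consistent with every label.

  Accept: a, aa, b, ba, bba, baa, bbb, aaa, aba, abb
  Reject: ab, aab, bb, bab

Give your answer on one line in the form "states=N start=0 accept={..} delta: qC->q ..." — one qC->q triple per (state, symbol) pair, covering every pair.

states=2 start=0 accept={1} delta: 0a->1 0b->1 1a->1 1b->0

Fold the examples into a partial DFA from state 0: repeatedly fix the first undefined (state, symbol) met by the shortest-then-alphabetical prefix, trying targets in increasing order and rejecting any under which an Accept and a Reject string meet in one state with the same remainder; add a state when all current targets are rejected. Accepting states are where Accept strings end.
a: 0a undefined. 0a->0: no, b/ab meet in 0 with "b" left. Open state 1: 0a->1.
b: 0b undefined. 0b->0: no, b/bb meet in 0. 0b->1: ok.
aa: 1a undefined. 1a->0: no, a/aab meet in 1. 1a->1: ok.
ab: 1b undefined. 1b->0: ok.
All examples now run through 2 states with every (state, symbol) defined. Accept strings end in {1}, Reject strings end in {0}; accept={1}.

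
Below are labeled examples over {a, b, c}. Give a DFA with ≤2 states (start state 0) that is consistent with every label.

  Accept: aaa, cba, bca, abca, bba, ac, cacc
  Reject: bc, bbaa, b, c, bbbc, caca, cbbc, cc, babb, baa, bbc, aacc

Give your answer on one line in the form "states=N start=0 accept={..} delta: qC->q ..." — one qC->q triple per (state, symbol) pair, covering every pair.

Grow the machine one transition at a time. Run the examples from 0; the earliest place one falls off (shortest prefix, ties alphabetical) gets sent to the lowest-numbered state that keeps every Accept/Reject pair distinguishable — a pair clashes when both reach the same state with identical unread suffix — and to a fresh state only if none does.
a: 0a undefined. 0a->0: no, ac/c meet in 0 with "c" left. Open state 1: 0a->1.
b: 0b undefined. 0b->0: ok.
c: 0c undefined. 0c->0: ok.
aa: 1a undefined. 1a->0: ok.
ab: 1b undefined. 1b->0: ok.
ac: 1c undefined. 1c->0: no, aaa/caca meet in 1. 1c->1: ok.
All examples now run through 2 states with every (state, symbol) defined. Accept strings end in {1}, Reject strings end in {0}; accept={1}.

states=2 start=0 accept={1} delta: 0a->1 0b->0 0c->0 1a->0 1b->0 1c->1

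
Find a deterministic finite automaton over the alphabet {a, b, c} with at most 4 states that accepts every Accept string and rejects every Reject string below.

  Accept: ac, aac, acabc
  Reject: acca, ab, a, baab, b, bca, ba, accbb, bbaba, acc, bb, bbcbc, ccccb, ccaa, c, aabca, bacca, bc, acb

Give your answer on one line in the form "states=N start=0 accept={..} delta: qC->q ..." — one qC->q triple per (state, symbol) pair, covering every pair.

Grow the machine one transition at a time. Run the examples from 0; the earliest place one falls off (shortest prefix, ties alphabetical) gets sent to the lowest-numbered state that keeps every Accept/Reject pair distinguishable — a pair clashes when both reach the same state with identical unread suffix — and to a fresh state only if none does.
a: 0a undefined. 0a->0: no, ac/c meet in 0 with "c" left. Open state 1: 0a->1.
b: 0b undefined. 0b->0: ok.
c: 0c undefined. 0c->0: ok.
aa: 1a undefined. 1a->0: no, aac/baab meet in 0. 1a->1: ok.
ab: 1b undefined. 1b->0: ok.
ac: 1c undefined. 1c->0: no, ac/ab meet in 0. 1c->1: no, ac/acca meet in 1. Open state 2: 1c->2.
aca: 2a undefined. 2a->0: no, acabc/ab meet in 0. 2a->1: no, acabc/ab meet in 0. 2a->2: ok.
acb: 2b undefined. 2b->0: no, acabc/ab meet in 0. 2b->1: ok.
acc: 2c undefined. 2c->0: ok.
All examples now run through 3 states with every (state, symbol) defined. Accept strings end in {2}, Reject strings end in {0,1}; accept={2}.

states=3 start=0 accept={2} delta: 0a->1 0b->0 0c->0 1a->1 1b->0 1c->2 2a->2 2b->1 2c->0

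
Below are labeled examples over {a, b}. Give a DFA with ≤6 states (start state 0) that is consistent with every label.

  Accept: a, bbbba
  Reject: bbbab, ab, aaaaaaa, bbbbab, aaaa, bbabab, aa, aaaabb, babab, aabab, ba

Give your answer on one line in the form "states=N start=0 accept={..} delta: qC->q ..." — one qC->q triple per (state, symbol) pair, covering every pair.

states=3 start=0 accept={1} delta: 0a->1 0b->1 1a->2 1b->0 2a->2 2b->2

Grow the machine one transition at a time. Run the examples from 0; the earliest place one falls off (shortest prefix, ties alphabetical) gets sent to the lowest-numbered state that keeps every Accept/Reject pair distinguishable — a pair clashes when both reach the same state with identical unread suffix — and to a fresh state only if none does.
a: 0a undefined. 0a->0: no, a/aaaaaaa meet in 0. Open state 1: 0a->1.
b: 0b undefined. 0b->0: no, a/ba meet in 1. 0b->1: ok.
aa: 1a undefined. 1a->0: no, a/aaaaaaa meet in 1. 1a->1: no, a/aaaaaaa meet in 1. Open state 2: 1a->2.
ab: 1b undefined. 1b->0: ok.
aaa: 2a undefined. 2a->0: no, a/aaaaaaa meet in 1. 2a->1: no, a/aaaaaaa meet in 1. 2a->2: ok.
aab: 2b undefined. 2b->0: no, a/aaaabb meet in 1. 2b->1: no, a/bbbab meet in 1. 2b->2: ok.
All examples now run through 3 states with every (state, symbol) defined. Accept strings end in {1}, Reject strings end in {0,2}; accept={1}.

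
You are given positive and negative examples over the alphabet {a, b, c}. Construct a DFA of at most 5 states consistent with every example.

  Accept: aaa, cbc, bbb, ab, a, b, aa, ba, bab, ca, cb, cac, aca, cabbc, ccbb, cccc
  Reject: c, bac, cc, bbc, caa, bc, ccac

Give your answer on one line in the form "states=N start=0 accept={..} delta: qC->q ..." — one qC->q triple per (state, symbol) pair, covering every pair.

states=4 start=0 accept={0,2} delta: 0a->0 0b->0 0c->1 1a->2 1b->2 1c->3 2a->1 2b->1 2c->0 3a->0 3b->0 3c->2

Fold the examples into a partial DFA from state 0: repeatedly fix the first undefined (state, symbol) met by the shortest-then-alphabetical prefix, trying targets in increasing order and rejecting any under which an Accept and a Reject string meet in one state with the same remainder; add a state when all current targets are rejected. Accepting states are where Accept strings end.
a: 0a undefined. 0a->0: ok.
b: 0b undefined. 0b->0: ok.
c: 0c undefined. 0c->0: no, aaa/c meet in 0. Open state 1: 0c->1.
ca: 1a undefined. 1a->0: no, aaa/caa meet in 0. 1a->1: no, ca/c meet in 1. Open state 2: 1a->2.
cb: 1b undefined. 1b->0: no, cbc/c meet in 1. 1b->1: no, cbc/cc meet in 1 with "c" left. 1b->2: ok.
cc: 1c undefined. 1c->0: no, aaa/cc meet in 0. 1c->1: no, cbc/ccac meet in 2 with "c" left. 1c->2: no, ca/cc meet in 2. Open state 3: 1c->3.
caa: 2a undefined. 2a->0: no, aaa/caa meet in 0. 2a->1: ok.
cab: 2b undefined. 2b->0: no, cabbc/c meet in 1. 2b->1: ok.
cac: 2c undefined. 2c->0: ok.
cca: 3a undefined. 3a->0: ok.
ccb: 3b undefined. 3b->0: ok.
ccc: 3c undefined. 3c->0: no, cccc/c meet in 1. 3c->1: no, cccc/cc meet in 3. 3c->2: ok.
All examples now run through 4 states with every (state, symbol) defined. Accept strings end in {0,2}, Reject strings end in {1,3}; accept={0,2}.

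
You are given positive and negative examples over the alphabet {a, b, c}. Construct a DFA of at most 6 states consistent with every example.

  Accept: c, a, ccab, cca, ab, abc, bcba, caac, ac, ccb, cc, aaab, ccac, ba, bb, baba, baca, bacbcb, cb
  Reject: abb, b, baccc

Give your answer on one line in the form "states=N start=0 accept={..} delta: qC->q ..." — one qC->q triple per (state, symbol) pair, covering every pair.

states=4 start=0 accept={0,1,3} delta: 0a->1 0b->2 0c->1 1a->0 1b->0 1c->3 2a->0 2b->0 2c->0 3a->1 3b->0 3c->2

Fold the examples into a partial DFA from state 0: repeatedly fix the first undefined (state, symbol) met by the shortest-then-alphabetical prefix, trying targets in increasing order and rejecting any under which an Accept and a Reject string meet in one state with the same remainder; add a state when all current targets are rejected. Accepting states are where Accept strings end.
a: 0a undefined. 0a->0: no, ab/b meet in 0 with "b" left. Open state 1: 0a->1.
b: 0b undefined. 0b->0: no, bb/b meet in 0. 0b->1: no, a/b meet in 1. Open state 2: 0b->2.
c: 0c undefined. 0c->0: no, ccb/b meet in 2. 0c->1: ok.
aa: 1a undefined. 1a->0: ok.
ab: 1b undefined. 1b->0: ok.
ac: 1c undefined. 1c->0: no, ccb/abb meet in 2. 1c->1: no, ccab/abb meet in 2. 1c->2: no, caac/abb meet in 2. Open state 3: 1c->3.
ba: 2a undefined. 2a->0: ok.
bb: 2b undefined. 2b->0: ok.
bc: 2c undefined. 2c->0: ok.
cca: 3a undefined. 3a->0: no, ccab/abb meet in 2. 3a->1: ok.
ccb: 3b undefined. 3b->0: ok.
baccc: 3c undefined. 3c->0: no, ccab/baccc meet in 0. 3c->1: no, c/baccc meet in 1. 3c->2: ok.
All examples now run through 4 states with every (state, symbol) defined. Accept strings end in {0,1,3}, Reject strings end in {2}; accept={0,1,3}.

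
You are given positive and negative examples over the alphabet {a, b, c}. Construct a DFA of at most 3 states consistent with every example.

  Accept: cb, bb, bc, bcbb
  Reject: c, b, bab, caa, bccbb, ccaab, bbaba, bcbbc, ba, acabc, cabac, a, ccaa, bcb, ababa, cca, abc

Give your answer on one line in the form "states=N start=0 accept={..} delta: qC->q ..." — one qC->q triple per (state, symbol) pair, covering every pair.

states=3 start=0 accept={0} delta: 0a->1 0b->1 0c->1 1a->2 1b->0 1c->0 2a->1 2b->1 2c->1

State merging on the prefix tree: take the shortest (then alphabetical) example prefix whose next move is undefined and point that move at state 0, else 1, else 2, ...; a target is out if some Accept/Reject pair would then sit in one state with the same input left (inseparable). If every existing state is out, open a new one.
a: 0a undefined. 0a->0: no, bc/abc meet in 0 with "bc" left. Open state 1: 0a->1.
b: 0b undefined. 0b->0: no, cb/bcb meet in 0 with "cb" left. 0b->1: ok.
c: 0c undefined. 0c->0: no, cb/b meet in 1. 0c->1: ok.
ab: 1b undefined. 1b->0: ok.
ac: 1c undefined. 1c->0: ok.
ba: 1a undefined. 1a->0: no, cb/ba meet in 0. 1a->1: no, cb/bab meet in 0. Open state 2: 1a->2.
bab: 2b undefined. 2b->0: no, cb/bab meet in 0. 2b->1: ok.
caa: 2a undefined. 2a->0: no, cb/caa meet in 0. 2a->1: ok.
cabac: 2c undefined. 2c->0: no, cb/cabac meet in 0. 2c->1: ok.
All examples now run through 3 states with every (state, symbol) defined. Accept strings end in {0}, Reject strings end in {1,2}; accept={0}.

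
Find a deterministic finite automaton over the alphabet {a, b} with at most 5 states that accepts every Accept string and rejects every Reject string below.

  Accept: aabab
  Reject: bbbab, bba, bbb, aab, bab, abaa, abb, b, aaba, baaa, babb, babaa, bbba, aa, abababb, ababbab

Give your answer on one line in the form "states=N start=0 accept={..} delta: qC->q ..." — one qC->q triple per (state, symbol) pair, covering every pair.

states=5 start=0 accept={4} delta: 0a->1 0b->0 1a->1 1b->2 2a->3 2b->0 3a->0 3b->4 4a->0 4b->0

Grow the machine one transition at a time. Run the examples from 0; the earliest place one falls off (shortest prefix, ties alphabetical) gets sent to the lowest-numbered state that keeps every Accept/Reject pair distinguishable — a pair clashes when both reach the same state with identical unread suffix — and to a fresh state only if none does.
a: 0a undefined. 0a->0: no, aabab/bab meet in 0 with "bab" left. Open state 1: 0a->1.
b: 0b undefined. 0b->0: ok.
aa: 1a undefined. 1a->0: no, aabab/bbbab meet in 1 with "b" left. 1a->1: ok.
ab: 1b undefined. 1b->0: no, aabab/bbbab meet in 0. 1b->1: no, aabab/bbbab meet in 1. Open state 2: 1b->2.
aba: 2a undefined. 2a->0: no, aabab/bbb meet in 0. 2a->1: no, aabab/bbbab meet in 2. 2a->2: no, aabab/abb meet in 2 with "b" left. Open state 3: 2a->3.
abb: 2b undefined. 2b->0: ok.
abaa: 3a undefined. 3a->0: ok.
abab: 3b undefined. 3b->0: no, aabab/bbb meet in 0. 3b->1: no, aabab/bba meet in 1. 3b->2: no, aabab/bbbab meet in 2. 3b->3: no, aabab/aaba meet in 3. Open state 4: 3b->4.
ababa: 4a undefined. 4a->0: ok.
ababb: 4b undefined. 4b->0: ok.
All examples now run through 5 states with every (state, symbol) defined. Accept strings end in {4}, Reject strings end in {0,1,2,3}; accept={4}.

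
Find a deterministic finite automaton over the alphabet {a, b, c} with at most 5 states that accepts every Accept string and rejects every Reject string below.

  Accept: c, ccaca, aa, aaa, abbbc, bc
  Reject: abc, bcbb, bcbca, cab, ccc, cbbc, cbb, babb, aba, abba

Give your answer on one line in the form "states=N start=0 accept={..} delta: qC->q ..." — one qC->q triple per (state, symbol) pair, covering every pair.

Grow the machine one transition at a time. Run the examples from 0; the earliest place one falls off (shortest prefix, ties alphabetical) gets sent to the lowest-numbered state that keeps every Accept/Reject pair distinguishable — a pair clashes when both reach the same state with identical unread suffix — and to a fresh state only if none does.
a: 0a undefined. 0a->0: no, bc/abc meet in 0 with "bc" left. Open state 1: 0a->1.
b: 0b undefined. 0b->0: ok.
c: 0c undefined. 0c->0: no, c/bcbb meet in 0. 0c->1: ok.
aa: 1a undefined. 1a->0: no, aa/cab meet in 0. 1a->1: ok.
ab: 1b undefined. 1b->0: no, c/abc meet in 1. 1b->1: no, c/bcbb meet in 1. Open state 2: 1b->2.
cc: 1c undefined. 1c->0: no, c/ccc meet in 1. 1c->1: no, c/ccc meet in 1. 1c->2: ok.
aba: 2a undefined. 2a->0: ok.
abb: 2b undefined. 2b->0: no, c/cbbc meet in 1. 2b->1: no, c/bcbb meet in 1. 2b->2: no, abbbc/abc meet in 2 with "c" left. Open state 3: 2b->3.
abc: 2c undefined. 2c->0: no, c/bcbca meet in 1. 2c->1: no, c/abc meet in 1. 2c->2: ok.
abba: 3a undefined. 3a->0: ok.
abbb: 3b undefined. 3b->0: ok.
cbbc: 3c undefined. 3c->0: ok.
All examples now run through 4 states with every (state, symbol) defined. Accept strings end in {1}, Reject strings end in {0,2,3}; accept={1}.

states=4 start=0 accept={1} delta: 0a->1 0b->0 0c->1 1a->1 1b->2 1c->2 2a->0 2b->3 2c->2 3a->0 3b->0 3c->0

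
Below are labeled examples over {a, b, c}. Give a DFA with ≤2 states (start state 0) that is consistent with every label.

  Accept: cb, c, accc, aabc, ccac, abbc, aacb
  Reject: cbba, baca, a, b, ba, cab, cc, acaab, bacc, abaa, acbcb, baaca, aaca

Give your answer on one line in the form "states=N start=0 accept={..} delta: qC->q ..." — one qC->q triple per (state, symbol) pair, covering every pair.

Grow the machine one transition at a time. Run the examples from 0; the earliest place one falls off (shortest prefix, ties alphabetical) gets sent to the lowest-numbered state that keeps every Accept/Reject pair distinguishable — a pair clashes when both reach the same state with identical unread suffix — and to a fresh state only if none does.
a: 0a undefined. 0a->0: ok.
b: 0b undefined. 0b->0: ok.
c: 0c undefined. 0c->0: no, cb/cbba meet in 0. Open state 1: 0c->1.
ca: 1a undefined. 1a->0: ok.
cb: 1b undefined. 1b->0: no, cb/cbba meet in 0. 1b->1: ok.
cc: 1c undefined. 1c->0: ok.
All examples now run through 2 states with every (state, symbol) defined. Accept strings end in {1}, Reject strings end in {0}; accept={1}.

states=2 start=0 accept={1} delta: 0a->0 0b->0 0c->1 1a->0 1b->1 1c->0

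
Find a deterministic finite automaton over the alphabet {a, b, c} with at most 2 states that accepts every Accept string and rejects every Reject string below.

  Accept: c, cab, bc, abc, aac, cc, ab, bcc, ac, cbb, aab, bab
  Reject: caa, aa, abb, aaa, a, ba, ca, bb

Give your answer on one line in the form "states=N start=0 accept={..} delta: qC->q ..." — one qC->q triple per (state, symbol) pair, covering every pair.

states=2 start=0 accept={1} delta: 0a->0 0b->1 0c->1 1a->0 1b->0 1c->1

State merging on the prefix tree: take the shortest (then alphabetical) example prefix whose next move is undefined and point that move at state 0, else 1, else 2, ...; a target is out if some Accept/Reject pair would then sit in one state with the same input left (inseparable). If every existing state is out, open a new one.
a: 0a undefined. 0a->0: ok.
b: 0b undefined. 0b->0: no, ab/aa meet in 0. Open state 1: 0b->1.
c: 0c undefined. 0c->0: no, c/caa meet in 0. 0c->1: ok.
ba: 1a undefined. 1a->0: ok.
bb: 1b undefined. 1b->0: ok.
bc: 1c undefined. 1c->0: no, bc/caa meet in 0. 1c->1: ok.
All examples now run through 2 states with every (state, symbol) defined. Accept strings end in {1}, Reject strings end in {0}; accept={1}.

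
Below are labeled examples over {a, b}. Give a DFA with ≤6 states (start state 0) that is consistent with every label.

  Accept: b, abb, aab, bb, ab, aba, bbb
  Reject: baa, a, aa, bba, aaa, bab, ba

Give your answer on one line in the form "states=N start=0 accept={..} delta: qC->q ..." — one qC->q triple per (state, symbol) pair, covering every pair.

State merging on the prefix tree: take the shortest (then alphabetical) example prefix whose next move is undefined and point that move at state 0, else 1, else 2, ...; a target is out if some Accept/Reject pair would then sit in one state with the same input left (inseparable). If every existing state is out, open a new one.
a: 0a undefined. 0a->0: no, aba/ba meet in 0 with "ba" left. Open state 1: 0a->1.
b: 0b undefined. 0b->0: no, ab/bab meet in 1 with "b" left. 0b->1: no, b/a meet in 1. Open state 2: 0b->2.
aa: 1a undefined. 1a->0: ok.
ab: 1b undefined. 1b->0: no, ab/aa meet in 0. 1b->1: no, abb/a meet in 1. 1b->2: no, aba/ba meet in 2 with "a" left. Open state 3: 1b->3.
ba: 2a undefined. 2a->0: no, b/bab meet in 2. 2a->1: no, ab/bab meet in 3. 2a->2: no, b/baa meet in 2. 2a->3: no, abb/bab meet in 3 with "b" left. Open state 4: 2a->4.
bb: 2b undefined. 2b->0: no, bb/aa meet in 0. 2b->1: no, bb/a meet in 1. 2b->2: ok.
aba: 3a undefined. 3a->0: no, aba/aa meet in 0. 3a->1: no, aba/a meet in 1. 3a->2: ok.
abb: 3b undefined. 3b->0: no, abb/aa meet in 0. 3b->1: no, abb/a meet in 1. 3b->2: ok.
baa: 4a undefined. 4a->0: ok.
bab: 4b undefined. 4b->0: ok.
All examples now run through 5 states with every (state, symbol) defined. Accept strings end in {2,3}, Reject strings end in {0,1,4}; accept={2,3}.

states=5 start=0 accept={2,3} delta: 0a->1 0b->2 1a->0 1b->3 2a->4 2b->2 3a->2 3b->2 4a->0 4b->0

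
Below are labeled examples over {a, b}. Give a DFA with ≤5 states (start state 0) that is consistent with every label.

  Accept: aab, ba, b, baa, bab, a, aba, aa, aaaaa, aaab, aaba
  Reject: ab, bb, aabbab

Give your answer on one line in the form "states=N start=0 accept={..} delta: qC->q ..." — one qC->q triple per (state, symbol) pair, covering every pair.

states=3 start=0 accept={1,2} delta: 0a->1 0b->1 1a->2 1b->0 2a->2 2b->1

State merging on the prefix tree: take the shortest (then alphabetical) example prefix whose next move is undefined and point that move at state 0, else 1, else 2, ...; a target is out if some Accept/Reject pair would then sit in one state with the same input left (inseparable). If every existing state is out, open a new one.
a: 0a undefined. 0a->0: no, aab/ab meet in 0 with "b" left. Open state 1: 0a->1.
b: 0b undefined. 0b->0: no, b/bb meet in 0. 0b->1: ok.
aa: 1a undefined. 1a->0: no, aaab/ab meet in 1 with "b" left. 1a->1: no, aab/ab meet in 1 with "b" left. Open state 2: 1a->2.
ab: 1b undefined. 1b->0: ok.
aaa: 2a undefined. 2a->0: no, baa/ab meet in 0. 2a->1: no, aaab/ab meet in 0. 2a->2: ok.
aab: 2b undefined. 2b->0: no, aab/ab meet in 0. 2b->1: ok.
All examples now run through 3 states with every (state, symbol) defined. Accept strings end in {1,2}, Reject strings end in {0}; accept={1,2}.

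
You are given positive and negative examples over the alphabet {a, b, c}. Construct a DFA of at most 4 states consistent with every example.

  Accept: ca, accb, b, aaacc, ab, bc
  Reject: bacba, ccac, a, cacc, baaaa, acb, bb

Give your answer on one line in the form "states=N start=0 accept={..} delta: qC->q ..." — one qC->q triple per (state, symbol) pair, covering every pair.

Grow the machine one transition at a time. Run the examples from 0; the earliest place one falls off (shortest prefix, ties alphabetical) gets sent to the lowest-numbered state that keeps every Accept/Reject pair distinguishable — a pair clashes when both reach the same state with identical unread suffix — and to a fresh state only if none does.
a: 0a undefined. 0a->0: ok.
b: 0b undefined. 0b->0: no, b/a meet in 0. Open state 1: 0b->1.
c: 0c undefined. 0c->0: no, ca/ccac meet in 0. 0c->1: ok.
ba: 1a undefined. 1a->0: no, ca/a meet in 0. 1a->1: no, ca/baaaa meet in 1. Open state 2: 1a->2.
bb: 1b undefined. 1b->0: ok.
bc: 1c undefined. 1c->0: no, accb/ccac meet in 1. 1c->1: no, accb/a meet in 0. 1c->2: ok.
baa: 2a undefined. 2a->0: no, b/ccac meet in 1. 2a->1: no, ca/ccac meet in 2. 2a->2: no, ca/baaaa meet in 2. Open state 3: 2a->3.
bac: 2c undefined. 2c->0: no, ca/bacba meet in 2. 2c->1: no, ca/cacc meet in 2. 2c->2: no, ca/cacc meet in 2. 2c->3: ok.
accb: 2b undefined. 2b->0: no, accb/a meet in 0. 2b->1: ok.
baaa: 3a undefined. 3a->0: ok.
bacb: 3b undefined. 3b->0: ok.
cacc: 3c undefined. 3c->0: ok.
All examples now run through 4 states with every (state, symbol) defined. Accept strings end in {1,2}, Reject strings end in {0}; accept={1,2}.

states=4 start=0 accept={1,2} delta: 0a->0 0b->1 0c->1 1a->2 1b->0 1c->2 2a->3 2b->1 2c->3 3a->0 3b->0 3c->0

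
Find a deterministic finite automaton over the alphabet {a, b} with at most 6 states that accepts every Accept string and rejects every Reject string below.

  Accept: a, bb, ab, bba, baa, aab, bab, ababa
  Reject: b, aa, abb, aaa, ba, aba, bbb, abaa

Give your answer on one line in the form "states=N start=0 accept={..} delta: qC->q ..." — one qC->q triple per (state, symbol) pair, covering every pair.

states=5 start=0 accept={0,1,3} delta: 0a->1 0b->2 1a->2 1b->3 2a->4 2b->0 3a->2 3b->2 4a->0 4b->0

Grow the machine one transition at a time. Run the examples from 0; the earliest place one falls off (shortest prefix, ties alphabetical) gets sent to the lowest-numbered state that keeps every Accept/Reject pair distinguishable — a pair clashes when both reach the same state with identical unread suffix — and to a fresh state only if none does.
a: 0a undefined. 0a->0: no, a/aa meet in 0. Open state 1: 0a->1.
b: 0b undefined. 0b->0: no, a/ba meet in 1. 0b->1: no, a/b meet in 1. Open state 2: 0b->2.
aa: 1a undefined. 1a->0: no, a/aaa meet in 1. 1a->1: no, a/aa meet in 1. 1a->2: ok.
ab: 1b undefined. 1b->0: no, a/aba meet in 1. 1b->1: no, a/abb meet in 1. 1b->2: no, bb/abb meet in 2 with "b" left. Open state 3: 1b->3.
ba: 2a undefined. 2a->0: no, bab/b meet in 2. 2a->1: no, a/aaa meet in 1. 2a->2: no, baa/b meet in 2. 2a->3: no, ab/aaa meet in 3. Open state 4: 2a->4.
bb: 2b undefined. 2b->0: ok.
aba: 3a undefined. 3a->0: no, a/abaa meet in 1. 3a->1: no, a/aba meet in 1. 3a->2: ok.
abb: 3b undefined. 3b->0: no, bb/abb meet in 0. 3b->1: no, a/abb meet in 1. 3b->2: ok.
baa: 4a undefined. 4a->0: ok.
bab: 4b undefined. 4b->0: ok.
All examples now run through 5 states with every (state, symbol) defined. Accept strings end in {0,1,3}, Reject strings end in {2,4}; accept={0,1,3}.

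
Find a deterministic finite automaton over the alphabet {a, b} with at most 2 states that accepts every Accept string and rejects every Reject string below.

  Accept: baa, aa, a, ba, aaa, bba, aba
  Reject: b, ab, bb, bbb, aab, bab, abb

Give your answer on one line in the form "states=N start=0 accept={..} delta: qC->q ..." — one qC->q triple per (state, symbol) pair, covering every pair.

Fold the examples into a partial DFA from state 0: repeatedly fix the first undefined (state, symbol) met by the shortest-then-alphabetical prefix, trying targets in increasing order and rejecting any under which an Accept and a Reject string meet in one state with the same remainder; add a state when all current targets are rejected. Accepting states are where Accept strings end.
a: 0a undefined. 0a->0: ok.
b: 0b undefined. 0b->0: no, baa/b meet in 0. Open state 1: 0b->1.
ba: 1a undefined. 1a->0: ok.
bb: 1b undefined. 1b->0: no, baa/bb meet in 0. 1b->1: ok.
All examples now run through 2 states with every (state, symbol) defined. Accept strings end in {0}, Reject strings end in {1}; accept={0}.

states=2 start=0 accept={0} delta: 0a->0 0b->1 1a->0 1b->1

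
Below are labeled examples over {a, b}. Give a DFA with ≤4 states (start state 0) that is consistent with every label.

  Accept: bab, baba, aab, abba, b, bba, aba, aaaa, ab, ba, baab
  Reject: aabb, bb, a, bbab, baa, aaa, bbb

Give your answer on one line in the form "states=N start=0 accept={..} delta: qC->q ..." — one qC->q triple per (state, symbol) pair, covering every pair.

State merging on the prefix tree: take the shortest (then alphabetical) example prefix whose next move is undefined and point that move at state 0, else 1, else 2, ...; a target is out if some Accept/Reject pair would then sit in one state with the same input left (inseparable). If every existing state is out, open a new one.
a: 0a undefined. 0a->0: no, aaaa/a meet in 0. Open state 1: 0a->1.
b: 0b undefined. 0b->0: no, bab/bbab meet in 1 with "b" left. 0b->1: no, b/a meet in 1. Open state 2: 0b->2.
aa: 1a undefined. 1a->0: ok.
ab: 1b undefined. 1b->0: no, aba/a meet in 1. 1b->1: no, ab/a meet in 1. 1b->2: ok.
ba: 2a undefined. 2a->0: ok.
bb: 2b undefined. 2b->0: no, bab/bbab meet in 2. 2b->1: no, bab/bbab meet in 2. 2b->2: no, bab/aabb meet in 2. Open state 3: 2b->3.
bba: 3a undefined. 3a->0: no, bab/bbab meet in 2. 3a->1: no, bab/bbab meet in 2. 3a->2: ok.
bbb: 3b undefined. 3b->0: no, baba/bbb meet in 0. 3b->1: ok.
All examples now run through 4 states with every (state, symbol) defined. Accept strings end in {0,2}, Reject strings end in {1,3}; accept={0,2}.

states=4 start=0 accept={0,2} delta: 0a->1 0b->2 1a->0 1b->2 2a->0 2b->3 3a->2 3b->1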